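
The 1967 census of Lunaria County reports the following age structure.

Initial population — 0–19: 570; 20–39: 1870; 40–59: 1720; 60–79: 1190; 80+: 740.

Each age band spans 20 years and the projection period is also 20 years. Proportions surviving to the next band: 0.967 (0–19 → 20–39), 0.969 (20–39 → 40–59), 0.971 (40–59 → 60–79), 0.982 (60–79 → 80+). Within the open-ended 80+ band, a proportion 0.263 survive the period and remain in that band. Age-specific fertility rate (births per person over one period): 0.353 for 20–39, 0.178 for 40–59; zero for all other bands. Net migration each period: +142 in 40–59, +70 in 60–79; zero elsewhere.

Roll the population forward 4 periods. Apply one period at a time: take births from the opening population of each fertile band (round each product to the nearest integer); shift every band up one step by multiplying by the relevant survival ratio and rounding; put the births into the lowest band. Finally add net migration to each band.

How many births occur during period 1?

966

After projecting period 1:
Births: 1870 × 0.353 = 660, 1720 × 0.178 = 306 — total 966
20–39: 570 × 0.967 = 551
40–59: 1870 × 0.969 = 1812
60–79: 1720 × 0.971 = 1670
80+: 1190 × 0.982 + 740 × 0.263 = 1169 + 195 = 1364
Net migration: 40–59 + 142 → 1954; 60–79 + 70 → 1740
→ [966, 551, 1954, 1740, 1364]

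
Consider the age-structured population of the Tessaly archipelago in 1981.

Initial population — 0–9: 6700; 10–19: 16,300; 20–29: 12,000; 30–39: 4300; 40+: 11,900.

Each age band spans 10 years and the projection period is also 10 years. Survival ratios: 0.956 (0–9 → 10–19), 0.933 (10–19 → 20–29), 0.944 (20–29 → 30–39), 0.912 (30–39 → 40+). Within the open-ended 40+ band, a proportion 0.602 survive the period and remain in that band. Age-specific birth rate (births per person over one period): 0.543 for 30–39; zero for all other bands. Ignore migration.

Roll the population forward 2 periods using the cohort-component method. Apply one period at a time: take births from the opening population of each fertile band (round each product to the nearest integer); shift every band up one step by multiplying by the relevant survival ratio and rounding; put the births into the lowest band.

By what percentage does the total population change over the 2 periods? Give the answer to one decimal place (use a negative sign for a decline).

Period 1.
Births: 4300 * 0.543 = 2335
10–19: 6700 * 0.956 = 6405
20–29: 16300 * 0.933 = 15208
30–39: 12000 * 0.944 = 11328
40+: 4300 * 0.912 + 11900 * 0.602 = 3922 + 7164 = 11086
Population now: 0–9=2335, 10–19=6405, 20–29=15208, 30–39=11328, 40+=11086
Period 2.
Births: 11328 * 0.543 = 6151
10–19: 2335 * 0.956 = 2232
20–29: 6405 * 0.933 = 5976
30–39: 15208 * 0.944 = 14356
40+: 11328 * 0.912 + 11086 * 0.602 = 10331 + 6674 = 17005
Population now: 0–9=6151, 10–19=2232, 20–29=5976, 30–39=14356, 40+=17005
Total: 51200 → 45720; change = -5480; percentage change = -10.7%

-10.7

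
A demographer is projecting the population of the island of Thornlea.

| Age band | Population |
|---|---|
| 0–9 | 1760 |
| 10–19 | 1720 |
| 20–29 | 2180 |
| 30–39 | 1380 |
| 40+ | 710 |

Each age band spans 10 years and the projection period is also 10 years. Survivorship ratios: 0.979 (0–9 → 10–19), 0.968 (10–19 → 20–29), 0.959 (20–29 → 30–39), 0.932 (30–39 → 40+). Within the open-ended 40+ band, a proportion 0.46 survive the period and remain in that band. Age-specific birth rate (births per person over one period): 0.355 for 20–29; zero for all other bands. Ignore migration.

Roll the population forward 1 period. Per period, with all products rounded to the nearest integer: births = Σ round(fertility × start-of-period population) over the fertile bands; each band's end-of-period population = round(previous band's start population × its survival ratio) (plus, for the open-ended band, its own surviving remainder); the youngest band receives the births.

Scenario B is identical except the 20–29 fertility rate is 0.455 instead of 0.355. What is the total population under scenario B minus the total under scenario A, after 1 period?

[period 1]
Births: 2180 × 0.355 = 774
10–19: 1760 × 0.979 = 1723
20–29: 1720 × 0.968 = 1665
30–39: 2180 × 0.959 = 2091
40+: 1380 × 0.932 + 710 × 0.46 = 1286 + 327 = 1613
→ [774, 1723, 1665, 2091, 1613]
Scenario A total after 1 period: 7866
Scenario B projection —
[period 1]
Births: 2180 × 0.455 = 992
10–19: 1760 × 0.979 = 1723
20–29: 1720 × 0.968 = 1665
30–39: 2180 × 0.959 = 2091
40+: 1380 × 0.932 + 710 × 0.46 = 1286 + 327 = 1613
→ [992, 1723, 1665, 2091, 1613]
Scenario B total after 1 period: 8084
Difference B − A = 8084 − 7866 = 218

218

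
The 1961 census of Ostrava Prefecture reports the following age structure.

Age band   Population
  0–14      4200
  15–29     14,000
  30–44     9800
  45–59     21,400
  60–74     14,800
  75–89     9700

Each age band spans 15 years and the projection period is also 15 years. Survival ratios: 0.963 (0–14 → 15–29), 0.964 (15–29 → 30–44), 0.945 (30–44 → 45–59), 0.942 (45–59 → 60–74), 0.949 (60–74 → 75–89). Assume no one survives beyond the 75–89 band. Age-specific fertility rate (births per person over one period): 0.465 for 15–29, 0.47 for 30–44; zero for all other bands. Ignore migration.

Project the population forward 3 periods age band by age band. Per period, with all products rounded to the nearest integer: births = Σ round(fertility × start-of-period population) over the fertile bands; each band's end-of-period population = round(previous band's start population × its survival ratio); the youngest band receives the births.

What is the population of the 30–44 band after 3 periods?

10320

Numbering the bands 1..6 from youngest to oldest:
— Period 1 —
Births: 14000 * 0.465 = 6510  |  9800 * 0.47 = 4606 ⇒ total 11116
Band 2: 4200 * 0.963 = 4045
Band 3: 14000 * 0.964 = 13496
Band 4: 9800 * 0.945 = 9261
Band 5: 21400 * 0.942 = 20159
Band 6: 14800 * 0.949 = 14045
→ [11116, 4045, 13496, 9261, 20159, 14045]
— Period 2 —
Births: 4045 * 0.465 = 1881  |  13496 * 0.47 = 6343 ⇒ total 8224
Band 2: 11116 * 0.963 = 10705
Band 3: 4045 * 0.964 = 3899
Band 4: 13496 * 0.945 = 12754
Band 5: 9261 * 0.942 = 8724
Band 6: 20159 * 0.949 = 19131
→ [8224, 10705, 3899, 12754, 8724, 19131]
— Period 3 —
Births: 10705 * 0.465 = 4978  |  3899 * 0.47 = 1833 ⇒ total 6811
Band 2: 8224 * 0.963 = 7920
Band 3: 10705 * 0.964 = 10320
Band 4: 3899 * 0.945 = 3685
Band 5: 12754 * 0.942 = 12014
Band 6: 8724 * 0.949 = 8279
→ [6811, 7920, 10320, 3685, 12014, 8279]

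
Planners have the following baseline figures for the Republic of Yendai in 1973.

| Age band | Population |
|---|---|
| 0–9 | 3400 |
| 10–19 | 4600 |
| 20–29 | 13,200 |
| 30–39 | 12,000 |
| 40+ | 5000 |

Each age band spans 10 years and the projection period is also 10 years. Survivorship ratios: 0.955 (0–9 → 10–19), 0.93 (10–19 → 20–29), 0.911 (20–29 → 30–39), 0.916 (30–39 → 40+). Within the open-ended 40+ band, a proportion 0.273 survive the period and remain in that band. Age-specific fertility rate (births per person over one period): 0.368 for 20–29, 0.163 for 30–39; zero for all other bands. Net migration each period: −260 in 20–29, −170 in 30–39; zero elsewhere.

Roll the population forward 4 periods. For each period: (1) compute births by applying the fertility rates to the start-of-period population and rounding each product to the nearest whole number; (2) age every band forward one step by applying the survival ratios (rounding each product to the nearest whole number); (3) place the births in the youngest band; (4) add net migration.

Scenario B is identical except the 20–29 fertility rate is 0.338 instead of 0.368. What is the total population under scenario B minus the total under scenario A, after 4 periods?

(Groups numbered youngest = 1 to oldest = 5.)
Period 1.
Births: 13200 * 0.368 = 4858  |  12000 * 0.163 = 1956 ⇒ total 6814
Group 2: 3400 * 0.955 = 3247
Group 3: 4600 * 0.93 = 4278
Group 4: 13200 * 0.911 = 12025
Group 5: 12000 * 0.916 + 5000 * 0.273 = 10992 + 1365 = 12357
Net migration: Group 3 − 260 → 4018; Group 4 − 170 → 11855
→ [6814, 3247, 4018, 11855, 12357]
Period 2.
Births: 4018 * 0.368 = 1479  |  11855 * 0.163 = 1932 ⇒ total 3411
Group 2: 6814 * 0.955 = 6507
Group 3: 3247 * 0.93 = 3020
Group 4: 4018 * 0.911 = 3660
Group 5: 11855 * 0.916 + 12357 * 0.273 = 10859 + 3373 = 14232
Net migration: Group 3 − 260 → 2760; Group 4 − 170 → 3490
→ [3411, 6507, 2760, 3490, 14232]
Period 3.
Births: 2760 * 0.368 = 1016  |  3490 * 0.163 = 569 ⇒ total 1585
Group 2: 3411 * 0.955 = 3258
Group 3: 6507 * 0.93 = 6052
Group 4: 2760 * 0.911 = 2514
Group 5: 3490 * 0.916 + 14232 * 0.273 = 3197 + 3885 = 7082
Net migration: Group 3 − 260 → 5792; Group 4 − 170 → 2344
→ [1585, 3258, 5792, 2344, 7082]
Period 4.
Births: 5792 * 0.368 = 2131  |  2344 * 0.163 = 382 ⇒ total 2513
Group 2: 1585 * 0.955 = 1514
Group 3: 3258 * 0.93 = 3030
Group 4: 5792 * 0.911 = 5277
Group 5: 2344 * 0.916 + 7082 * 0.273 = 2147 + 1933 = 4080
Net migration: Group 3 − 260 → 2770; Group 4 − 170 → 5107
→ [2513, 1514, 2770, 5107, 4080]
Scenario A total after 4 periods: 15984
Scenario B projection —
Period 1.
Births: 13200 * 0.338 = 4462  |  12000 * 0.163 = 1956 ⇒ total 6418
Group 2: 3400 * 0.955 = 3247
Group 3: 4600 * 0.93 = 4278
Group 4: 13200 * 0.911 = 12025
Group 5: 12000 * 0.916 + 5000 * 0.273 = 10992 + 1365 = 12357
Net migration: Group 3 − 260 → 4018; Group 4 − 170 → 11855
→ [6418, 3247, 4018, 11855, 12357]
Period 2.
Births: 4018 * 0.338 = 1358  |  11855 * 0.163 = 1932 ⇒ total 3290
Group 2: 6418 * 0.955 = 6129
Group 3: 3247 * 0.93 = 3020
Group 4: 4018 * 0.911 = 3660
Group 5: 11855 * 0.916 + 12357 * 0.273 = 10859 + 3373 = 14232
Net migration: Group 3 − 260 → 2760; Group 4 − 170 → 3490
→ [3290, 6129, 2760, 3490, 14232]
Period 3.
Births: 2760 * 0.338 = 933  |  3490 * 0.163 = 569 ⇒ total 1502
Group 2: 3290 * 0.955 = 3142
Group 3: 6129 * 0.93 = 5700
Group 4: 2760 * 0.911 = 2514
Group 5: 3490 * 0.916 + 14232 * 0.273 = 3197 + 3885 = 7082
Net migration: Group 3 − 260 → 5440; Group 4 − 170 → 2344
→ [1502, 3142, 5440, 2344, 7082]
Period 4.
Births: 5440 * 0.338 = 1839  |  2344 * 0.163 = 382 ⇒ total 2221
Group 2: 1502 * 0.955 = 1434
Group 3: 3142 * 0.93 = 2922
Group 4: 5440 * 0.911 = 4956
Group 5: 2344 * 0.916 + 7082 * 0.273 = 2147 + 1933 = 4080
Net migration: Group 3 − 260 → 2662; Group 4 − 170 → 4786
→ [2221, 1434, 2662, 4786, 4080]
Scenario B total after 4 periods: 15183
Difference B − A = 15183 − 15984 = -801

-801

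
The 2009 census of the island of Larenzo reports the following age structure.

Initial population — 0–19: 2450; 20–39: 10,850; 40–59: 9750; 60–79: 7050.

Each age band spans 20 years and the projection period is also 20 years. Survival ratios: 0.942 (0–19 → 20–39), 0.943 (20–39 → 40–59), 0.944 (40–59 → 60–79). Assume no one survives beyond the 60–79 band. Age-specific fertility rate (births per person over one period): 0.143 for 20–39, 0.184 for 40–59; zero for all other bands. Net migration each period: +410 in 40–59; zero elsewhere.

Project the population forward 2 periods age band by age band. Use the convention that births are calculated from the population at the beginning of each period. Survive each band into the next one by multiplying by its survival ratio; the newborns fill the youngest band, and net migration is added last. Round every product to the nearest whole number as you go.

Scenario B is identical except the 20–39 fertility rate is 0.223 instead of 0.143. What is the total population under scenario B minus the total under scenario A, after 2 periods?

After projecting period 1:
Births: 10850 * 0.143 = 1552 ; 9750 * 0.184 = 1794 → total 3346
20–39: 2450 * 0.942 = 2308
40–59: 10850 * 0.943 = 10232
60–79: 9750 * 0.944 = 9204
Net migration: 40–59 + 410 → 10642
Population now: 0–19=3346, 20–39=2308, 40–59=10642, 60–79=9204
After projecting period 2:
Births: 2308 * 0.143 = 330 ; 10642 * 0.184 = 1958 → total 2288
20–39: 3346 * 0.942 = 3152
40–59: 2308 * 0.943 = 2176
60–79: 10642 * 0.944 = 10046
Net migration: 40–59 + 410 → 2586
Population now: 0–19=2288, 20–39=3152, 40–59=2586, 60–79=10046
Scenario A total after 2 periods: 18072
Scenario B projection —
After projecting period 1:
Births: 10850 * 0.223 = 2420 ; 9750 * 0.184 = 1794 → total 4214
20–39: 2450 * 0.942 = 2308
40–59: 10850 * 0.943 = 10232
60–79: 9750 * 0.944 = 9204
Net migration: 40–59 + 410 → 10642
Population now: 0–19=4214, 20–39=2308, 40–59=10642, 60–79=9204
After projecting period 2:
Births: 2308 * 0.223 = 515 ; 10642 * 0.184 = 1958 → total 2473
20–39: 4214 * 0.942 = 3970
40–59: 2308 * 0.943 = 2176
60–79: 10642 * 0.944 = 10046
Net migration: 40–59 + 410 → 2586
Population now: 0–19=2473, 20–39=3970, 40–59=2586, 60–79=10046
Scenario B total after 2 periods: 19075
Difference B − A = 19075 − 18072 = 1003

1003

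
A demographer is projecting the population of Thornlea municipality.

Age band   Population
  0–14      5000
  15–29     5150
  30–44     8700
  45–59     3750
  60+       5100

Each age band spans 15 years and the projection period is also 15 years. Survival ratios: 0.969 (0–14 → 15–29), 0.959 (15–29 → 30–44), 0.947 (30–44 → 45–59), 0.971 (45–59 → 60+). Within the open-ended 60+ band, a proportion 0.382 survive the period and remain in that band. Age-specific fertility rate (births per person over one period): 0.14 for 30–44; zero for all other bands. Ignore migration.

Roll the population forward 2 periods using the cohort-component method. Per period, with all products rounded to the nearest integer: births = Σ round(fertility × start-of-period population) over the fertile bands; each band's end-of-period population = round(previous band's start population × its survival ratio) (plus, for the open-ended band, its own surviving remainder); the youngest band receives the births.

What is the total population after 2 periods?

After projecting period 1:
Births: 8700 * 0.14 = 1218
15–29: 5000 * 0.969 = 4845
30–44: 5150 * 0.959 = 4939
45–59: 8700 * 0.947 = 8239
60+: 3750 * 0.971 + 5100 * 0.382 = 3641 + 1948 = 5589
→ [1218, 4845, 4939, 8239, 5589]
After projecting period 2:
Births: 4939 * 0.14 = 691
15–29: 1218 * 0.969 = 1180
30–44: 4845 * 0.959 = 4646
45–59: 4939 * 0.947 = 4677
60+: 8239 * 0.971 + 5589 * 0.382 = 8000 + 2135 = 10135
→ [691, 1180, 4646, 4677, 10135]
Total after period 2: 691 + 1180 + 4646 + 4677 + 10135 = 21329

21329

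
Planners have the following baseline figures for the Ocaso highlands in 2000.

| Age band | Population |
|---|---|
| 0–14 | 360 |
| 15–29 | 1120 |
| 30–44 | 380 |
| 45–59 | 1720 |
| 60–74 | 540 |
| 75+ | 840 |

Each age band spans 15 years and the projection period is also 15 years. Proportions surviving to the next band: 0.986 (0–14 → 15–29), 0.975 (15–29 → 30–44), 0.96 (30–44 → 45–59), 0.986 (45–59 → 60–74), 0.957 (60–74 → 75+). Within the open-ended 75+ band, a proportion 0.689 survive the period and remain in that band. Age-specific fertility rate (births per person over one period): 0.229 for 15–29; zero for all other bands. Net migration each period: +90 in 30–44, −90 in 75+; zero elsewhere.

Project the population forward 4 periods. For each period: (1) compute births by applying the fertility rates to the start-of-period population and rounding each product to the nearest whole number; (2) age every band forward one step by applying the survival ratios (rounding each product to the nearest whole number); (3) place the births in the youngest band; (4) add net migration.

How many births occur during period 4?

18

Period 1.
Births: 1120 * 0.229 = 256
15–29: 360 * 0.986 = 355
30–44: 1120 * 0.975 = 1092
45–59: 380 * 0.96 = 365
60–74: 1720 * 0.986 = 1696
75+: 540 * 0.957 + 840 * 0.689 = 517 + 579 = 1096
Net migration: 30–44 + 90 → 1182; 75+ − 90 → 1006
Population now: 0–14=256, 15–29=355, 30–44=1182, 45–59=365, 60–74=1696, 75+=1006
Period 2.
Births: 355 * 0.229 = 81
15–29: 256 * 0.986 = 252
30–44: 355 * 0.975 = 346
45–59: 1182 * 0.96 = 1135
60–74: 365 * 0.986 = 360
75+: 1696 * 0.957 + 1006 * 0.689 = 1623 + 693 = 2316
Net migration: 30–44 + 90 → 436; 75+ − 90 → 2226
Population now: 0–14=81, 15–29=252, 30–44=436, 45–59=1135, 60–74=360, 75+=2226
Period 3.
Births: 252 * 0.229 = 58
15–29: 81 * 0.986 = 80
30–44: 252 * 0.975 = 246
45–59: 436 * 0.96 = 419
60–74: 1135 * 0.986 = 1119
75+: 360 * 0.957 + 2226 * 0.689 = 345 + 1534 = 1879
Net migration: 30–44 + 90 → 336; 75+ − 90 → 1789
Population now: 0–14=58, 15–29=80, 30–44=336, 45–59=419, 60–74=1119, 75+=1789
Period 4.
Births: 80 * 0.229 = 18
15–29: 58 * 0.986 = 57
30–44: 80 * 0.975 = 78
45–59: 336 * 0.96 = 323
60–74: 419 * 0.986 = 413
75+: 1119 * 0.957 + 1789 * 0.689 = 1071 + 1233 = 2304
Net migration: 30–44 + 90 → 168; 75+ − 90 → 2214
Population now: 0–14=18, 15–29=57, 30–44=168, 45–59=323, 60–74=413, 75+=2214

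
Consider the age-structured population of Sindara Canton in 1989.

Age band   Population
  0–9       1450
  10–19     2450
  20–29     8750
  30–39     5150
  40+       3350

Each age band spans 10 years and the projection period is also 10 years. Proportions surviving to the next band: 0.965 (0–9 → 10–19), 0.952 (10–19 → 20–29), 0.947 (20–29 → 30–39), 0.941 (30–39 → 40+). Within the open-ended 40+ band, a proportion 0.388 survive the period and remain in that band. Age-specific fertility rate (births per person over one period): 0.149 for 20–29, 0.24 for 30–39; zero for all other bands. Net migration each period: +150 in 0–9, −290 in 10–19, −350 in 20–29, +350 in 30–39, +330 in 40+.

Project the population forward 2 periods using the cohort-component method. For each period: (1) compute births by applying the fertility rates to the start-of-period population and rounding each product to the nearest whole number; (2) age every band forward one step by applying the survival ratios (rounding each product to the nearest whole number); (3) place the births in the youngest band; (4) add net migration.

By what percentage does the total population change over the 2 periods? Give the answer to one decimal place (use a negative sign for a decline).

-11.5

Call the groups 1 to 5, youngest first.
After projecting period 1:
Births: 8750 × 0.149 = 1304 ; 5150 × 0.24 = 1236 — total 2540
Group 2: 1450 × 0.965 = 1399
Group 3: 2450 × 0.952 = 2332
Group 4: 8750 × 0.947 = 8286
Group 5: 5150 × 0.941 + 3350 × 0.388 = 4846 + 1300 = 6146
Net migration: Group 1 + 150 → 2690; Group 2 − 290 → 1109; Group 3 − 350 → 1982; Group 4 + 350 → 8636; Group 5 + 330 → 6476
→ [2690, 1109, 1982, 8636, 6476]
After projecting period 2:
Births: 1982 × 0.149 = 295 ; 8636 × 0.24 = 2073 — total 2368
Group 2: 2690 × 0.965 = 2596
Group 3: 1109 × 0.952 = 1056
Group 4: 1982 × 0.947 = 1877
Group 5: 8636 × 0.941 + 6476 × 0.388 = 8126 + 2513 = 10639
Net migration: Group 1 + 150 → 2518; Group 2 − 290 → 2306; Group 3 − 350 → 706; Group 4 + 350 → 2227; Group 5 + 330 → 10969
→ [2518, 2306, 706, 2227, 10969]
Total: 21150 → 18726; change = -2424; percentage change = -11.5%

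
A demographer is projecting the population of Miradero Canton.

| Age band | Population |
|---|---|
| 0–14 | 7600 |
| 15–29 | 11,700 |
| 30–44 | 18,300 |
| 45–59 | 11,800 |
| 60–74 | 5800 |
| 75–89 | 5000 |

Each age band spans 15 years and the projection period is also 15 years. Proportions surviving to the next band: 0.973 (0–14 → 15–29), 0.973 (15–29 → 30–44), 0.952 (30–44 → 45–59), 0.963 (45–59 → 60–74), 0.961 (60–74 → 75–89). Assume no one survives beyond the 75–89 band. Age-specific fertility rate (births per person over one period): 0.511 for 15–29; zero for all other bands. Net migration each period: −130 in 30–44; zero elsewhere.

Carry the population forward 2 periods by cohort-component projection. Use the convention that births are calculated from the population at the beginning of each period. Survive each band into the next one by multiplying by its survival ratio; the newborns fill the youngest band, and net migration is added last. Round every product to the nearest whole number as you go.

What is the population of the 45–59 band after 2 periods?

Period 1:
Births: 11700 × 0.511 = 5979
15–29: 7600 × 0.973 = 7395
30–44: 11700 × 0.973 = 11384
45–59: 18300 × 0.952 = 17422
60–74: 11800 × 0.963 = 11363
75–89: 5800 × 0.961 = 5574
Net migration: 30–44 − 130 → 11254
Population now: 0–14=5979, 15–29=7395, 30–44=11254, 45–59=17422, 60–74=11363, 75–89=5574
Period 2:
Births: 7395 × 0.511 = 3779
15–29: 5979 × 0.973 = 5818
30–44: 7395 × 0.973 = 7195
45–59: 11254 × 0.952 = 10714
60–74: 17422 × 0.963 = 16777
75–89: 11363 × 0.961 = 10920
Net migration: 30–44 − 130 → 7065
Population now: 0–14=3779, 15–29=5818, 30–44=7065, 45–59=10714, 60–74=16777, 75–89=10920

10714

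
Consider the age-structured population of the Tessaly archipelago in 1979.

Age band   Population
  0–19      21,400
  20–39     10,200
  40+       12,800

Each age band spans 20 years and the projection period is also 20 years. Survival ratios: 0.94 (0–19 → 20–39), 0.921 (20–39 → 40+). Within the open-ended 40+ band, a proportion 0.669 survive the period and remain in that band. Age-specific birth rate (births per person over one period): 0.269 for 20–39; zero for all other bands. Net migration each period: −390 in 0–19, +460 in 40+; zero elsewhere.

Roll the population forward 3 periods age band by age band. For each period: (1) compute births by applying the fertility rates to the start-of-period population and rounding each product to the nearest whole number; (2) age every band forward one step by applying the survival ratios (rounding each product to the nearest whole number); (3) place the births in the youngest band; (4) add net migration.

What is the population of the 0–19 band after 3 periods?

205

(Bands numbered youngest = 1 to oldest = 3.)
— Period 1 —
Births: 10200 × 0.269 = 2744
Band 2: 21400 × 0.94 = 20116
Band 3: 10200 × 0.921 + 12800 × 0.669 = 9394 + 8563 = 17957
Net migration: Band 1 − 390 → 2354; Band 3 + 460 → 18417
Giving 2354 / 20116 / 18417.
— Period 2 —
Births: 20116 × 0.269 = 5411
Band 2: 2354 × 0.94 = 2213
Band 3: 20116 × 0.921 + 18417 × 0.669 = 18527 + 12321 = 30848
Net migration: Band 1 − 390 → 5021; Band 3 + 460 → 31308
Giving 5021 / 2213 / 31308.
— Period 3 —
Births: 2213 × 0.269 = 595
Band 2: 5021 × 0.94 = 4720
Band 3: 2213 × 0.921 + 31308 × 0.669 = 2038 + 20945 = 22983
Net migration: Band 1 − 390 → 205; Band 3 + 460 → 23443
Giving 205 / 4720 / 23443.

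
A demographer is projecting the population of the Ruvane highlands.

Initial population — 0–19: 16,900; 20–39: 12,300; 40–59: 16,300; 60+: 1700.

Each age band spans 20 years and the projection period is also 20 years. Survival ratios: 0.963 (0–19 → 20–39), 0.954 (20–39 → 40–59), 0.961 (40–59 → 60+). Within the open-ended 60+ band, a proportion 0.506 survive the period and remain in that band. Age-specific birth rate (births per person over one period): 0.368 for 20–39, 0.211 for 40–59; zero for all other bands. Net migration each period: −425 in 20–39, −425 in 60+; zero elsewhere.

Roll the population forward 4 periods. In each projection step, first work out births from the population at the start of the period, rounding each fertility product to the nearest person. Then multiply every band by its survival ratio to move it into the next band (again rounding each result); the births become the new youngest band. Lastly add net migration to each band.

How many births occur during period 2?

8309

Let group 1 be 0–19 through group 4 = 60+.
— Period 1 —
Births: 12300 × 0.368 = 4526 ; 16300 × 0.211 = 3439 ⇒ total 7965
Group 2: 16900 × 0.963 = 16275
Group 3: 12300 × 0.954 = 11734
Group 4: 16300 × 0.961 + 1700 × 0.506 = 15664 + 860 = 16524
Net migration: Group 2 − 425 → 15850; Group 4 − 425 → 16099
Population now: 0–19=7965, 20–39=15850, 40–59=11734, 60+=16099
— Period 2 —
Births: 15850 × 0.368 = 5833 ; 11734 × 0.211 = 2476 ⇒ total 8309
Group 2: 7965 × 0.963 = 7670
Group 3: 15850 × 0.954 = 15121
Group 4: 11734 × 0.961 + 16099 × 0.506 = 11276 + 8146 = 19422
Net migration: Group 2 − 425 → 7245; Group 4 − 425 → 18997
Population now: 0–19=8309, 20–39=7245, 40–59=15121, 60+=18997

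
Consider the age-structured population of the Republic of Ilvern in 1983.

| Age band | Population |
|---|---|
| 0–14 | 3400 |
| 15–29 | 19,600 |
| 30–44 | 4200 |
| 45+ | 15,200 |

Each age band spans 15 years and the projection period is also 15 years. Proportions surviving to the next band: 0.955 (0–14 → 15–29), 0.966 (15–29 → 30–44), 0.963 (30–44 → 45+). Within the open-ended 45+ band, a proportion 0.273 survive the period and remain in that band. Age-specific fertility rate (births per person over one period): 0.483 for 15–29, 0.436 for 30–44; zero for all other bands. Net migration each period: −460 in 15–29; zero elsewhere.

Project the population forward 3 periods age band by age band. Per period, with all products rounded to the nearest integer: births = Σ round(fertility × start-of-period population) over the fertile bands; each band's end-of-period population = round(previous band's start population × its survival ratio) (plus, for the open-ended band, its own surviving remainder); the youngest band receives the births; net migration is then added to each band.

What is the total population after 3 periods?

(Groups numbered youngest = 1 to oldest = 4.)
After projecting period 1:
Births: 19600 * 0.483 = 9467  |  4200 * 0.436 = 1831 ⇒ total 11298
Group 2: 3400 * 0.955 = 3247
Group 3: 19600 * 0.966 = 18934
Group 4: 4200 * 0.963 + 15200 * 0.273 = 4045 + 4150 = 8195
Net migration: Group 2 − 460 → 2787
Population now: 0–14=11298, 15–29=2787, 30–44=18934, 45+=8195
After projecting period 2:
Births: 2787 * 0.483 = 1346  |  18934 * 0.436 = 8255 ⇒ total 9601
Group 2: 11298 * 0.955 = 10790
Group 3: 2787 * 0.966 = 2692
Group 4: 18934 * 0.963 + 8195 * 0.273 = 18233 + 2237 = 20470
Net migration: Group 2 − 460 → 10330
Population now: 0–14=9601, 15–29=10330, 30–44=2692, 45+=20470
After projecting period 3:
Births: 10330 * 0.483 = 4989  |  2692 * 0.436 = 1174 ⇒ total 6163
Group 2: 9601 * 0.955 = 9169
Group 3: 10330 * 0.966 = 9979
Group 4: 2692 * 0.963 + 20470 * 0.273 = 2592 + 5588 = 8180
Net migration: Group 2 − 460 → 8709
Population now: 0–14=6163, 15–29=8709, 30–44=9979, 45+=8180
Total after period 3: 6163 + 8709 + 9979 + 8180 = 33031

33031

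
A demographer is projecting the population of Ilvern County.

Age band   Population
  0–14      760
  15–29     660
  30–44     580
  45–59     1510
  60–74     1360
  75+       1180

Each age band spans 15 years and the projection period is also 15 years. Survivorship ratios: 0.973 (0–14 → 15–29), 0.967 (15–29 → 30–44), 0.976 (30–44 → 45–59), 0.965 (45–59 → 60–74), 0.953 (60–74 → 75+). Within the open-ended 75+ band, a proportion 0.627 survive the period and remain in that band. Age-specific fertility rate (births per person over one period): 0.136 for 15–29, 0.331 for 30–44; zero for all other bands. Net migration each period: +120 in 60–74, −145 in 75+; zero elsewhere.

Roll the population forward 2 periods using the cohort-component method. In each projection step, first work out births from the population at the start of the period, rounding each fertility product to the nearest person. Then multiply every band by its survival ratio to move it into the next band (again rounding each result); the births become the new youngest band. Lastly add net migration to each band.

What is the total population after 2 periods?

[period 1]
Births: 660 × 0.136 = 90  |  580 × 0.331 = 192 ⇒ total 282
15–29: 760 × 0.973 = 739
30–44: 660 × 0.967 = 638
45–59: 580 × 0.976 = 566
60–74: 1510 × 0.965 = 1457
75+: 1360 × 0.953 + 1180 × 0.627 = 1296 + 740 = 2036
Net migration: 60–74 + 120 → 1577; 75+ − 145 → 1891
→ [282, 739, 638, 566, 1577, 1891]
[period 2]
Births: 739 × 0.136 = 101  |  638 × 0.331 = 211 ⇒ total 312
15–29: 282 × 0.973 = 274
30–44: 739 × 0.967 = 715
45–59: 638 × 0.976 = 623
60–74: 566 × 0.965 = 546
75+: 1577 × 0.953 + 1891 × 0.627 = 1503 + 1186 = 2689
Net migration: 60–74 + 120 → 666; 75+ − 145 → 2544
→ [312, 274, 715, 623, 666, 2544]
Total after period 2: 312 + 274 + 715 + 623 + 666 + 2544 = 5134

5134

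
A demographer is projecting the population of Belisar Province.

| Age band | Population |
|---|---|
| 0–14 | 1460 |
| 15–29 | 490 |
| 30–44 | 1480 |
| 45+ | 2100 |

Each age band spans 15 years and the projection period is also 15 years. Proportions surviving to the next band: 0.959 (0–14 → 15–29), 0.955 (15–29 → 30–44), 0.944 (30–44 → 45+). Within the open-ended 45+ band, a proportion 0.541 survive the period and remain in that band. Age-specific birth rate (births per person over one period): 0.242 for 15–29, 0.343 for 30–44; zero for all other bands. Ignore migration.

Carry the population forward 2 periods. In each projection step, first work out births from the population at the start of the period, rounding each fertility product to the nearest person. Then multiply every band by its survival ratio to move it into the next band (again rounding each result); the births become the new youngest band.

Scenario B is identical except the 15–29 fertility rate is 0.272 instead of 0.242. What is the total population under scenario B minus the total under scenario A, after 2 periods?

Period 1:
Births: 490 × 0.242 = 119 ; 1480 × 0.343 = 508 → total 627
15–29: 1460 × 0.959 = 1400
30–44: 490 × 0.955 = 468
45+: 1480 × 0.944 + 2100 × 0.541 = 1397 + 1136 = 2533
Giving 627 / 1400 / 468 / 2533.
Period 2:
Births: 1400 × 0.242 = 339 ; 468 × 0.343 = 161 → total 500
15–29: 627 × 0.959 = 601
30–44: 1400 × 0.955 = 1337
45+: 468 × 0.944 + 2533 × 0.541 = 442 + 1370 = 1812
Giving 500 / 601 / 1337 / 1812.
Scenario A total after 2 periods: 4250
Scenario B projection —
Period 1:
Births: 490 × 0.272 = 133 ; 1480 × 0.343 = 508 → total 641
15–29: 1460 × 0.959 = 1400
30–44: 490 × 0.955 = 468
45+: 1480 × 0.944 + 2100 × 0.541 = 1397 + 1136 = 2533
Giving 641 / 1400 / 468 / 2533.
Period 2:
Births: 1400 × 0.272 = 381 ; 468 × 0.343 = 161 → total 542
15–29: 641 × 0.959 = 615
30–44: 1400 × 0.955 = 1337
45+: 468 × 0.944 + 2533 × 0.541 = 442 + 1370 = 1812
Giving 542 / 615 / 1337 / 1812.
Scenario B total after 2 periods: 4306
Difference B − A = 4306 − 4250 = 56

56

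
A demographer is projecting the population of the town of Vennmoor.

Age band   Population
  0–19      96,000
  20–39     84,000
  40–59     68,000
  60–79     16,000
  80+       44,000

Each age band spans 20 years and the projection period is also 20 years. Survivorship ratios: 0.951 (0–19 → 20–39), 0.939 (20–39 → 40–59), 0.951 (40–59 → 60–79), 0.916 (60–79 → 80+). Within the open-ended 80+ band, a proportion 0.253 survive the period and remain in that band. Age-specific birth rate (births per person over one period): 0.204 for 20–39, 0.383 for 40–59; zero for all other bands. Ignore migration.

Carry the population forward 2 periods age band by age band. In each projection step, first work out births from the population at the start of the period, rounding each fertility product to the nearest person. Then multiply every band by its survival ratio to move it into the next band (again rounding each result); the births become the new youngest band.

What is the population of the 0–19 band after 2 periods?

— Period 1 —
Births: 84000 * 0.204 = 17136, 68000 * 0.383 = 26044 ⇒ total 43180
20–39: 96000 * 0.951 = 91296
40–59: 84000 * 0.939 = 78876
60–79: 68000 * 0.951 = 64668
80+: 16000 * 0.916 + 44000 * 0.253 = 14656 + 11132 = 25788
End of period: [43180, 91296, 78876, 64668, 25788]
— Period 2 —
Births: 91296 * 0.204 = 18624, 78876 * 0.383 = 30210 ⇒ total 48834
20–39: 43180 * 0.951 = 41064
40–59: 91296 * 0.939 = 85727
60–79: 78876 * 0.951 = 75011
80+: 64668 * 0.916 + 25788 * 0.253 = 59236 + 6524 = 65760
End of period: [48834, 41064, 85727, 75011, 65760]

48834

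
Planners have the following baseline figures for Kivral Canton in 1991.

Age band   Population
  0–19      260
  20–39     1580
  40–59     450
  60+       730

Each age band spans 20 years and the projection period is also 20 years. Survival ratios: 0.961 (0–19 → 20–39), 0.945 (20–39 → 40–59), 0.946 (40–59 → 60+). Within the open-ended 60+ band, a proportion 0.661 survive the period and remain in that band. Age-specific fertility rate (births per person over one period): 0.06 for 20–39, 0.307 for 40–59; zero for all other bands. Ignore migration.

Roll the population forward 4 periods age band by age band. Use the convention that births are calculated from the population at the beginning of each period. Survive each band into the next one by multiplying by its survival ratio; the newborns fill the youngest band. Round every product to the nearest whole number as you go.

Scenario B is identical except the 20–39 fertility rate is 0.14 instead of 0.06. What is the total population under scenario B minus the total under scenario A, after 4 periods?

232

Period 1:
Births: 1580 × 0.06 = 95  |  450 × 0.307 = 138 → 233
20–39: 260 × 0.961 = 250
40–59: 1580 × 0.945 = 1493
60+: 450 × 0.946 + 730 × 0.661 = 426 + 483 = 909
Population now: 0–19=233, 20–39=250, 40–59=1493, 60+=909
Period 2:
Births: 250 × 0.06 = 15  |  1493 × 0.307 = 458 → 473
20–39: 233 × 0.961 = 224
40–59: 250 × 0.945 = 236
60+: 1493 × 0.946 + 909 × 0.661 = 1412 + 601 = 2013
Population now: 0–19=473, 20–39=224, 40–59=236, 60+=2013
Period 3:
Births: 224 × 0.06 = 13  |  236 × 0.307 = 72 → 85
20–39: 473 × 0.961 = 455
40–59: 224 × 0.945 = 212
60+: 236 × 0.946 + 2013 × 0.661 = 223 + 1331 = 1554
Population now: 0–19=85, 20–39=455, 40–59=212, 60+=1554
Period 4:
Births: 455 × 0.06 = 27  |  212 × 0.307 = 65 → 92
20–39: 85 × 0.961 = 82
40–59: 455 × 0.945 = 430
60+: 212 × 0.946 + 1554 × 0.661 = 201 + 1027 = 1228
Population now: 0–19=92, 20–39=82, 40–59=430, 60+=1228
Scenario A total after 4 periods: 1832
Scenario B projection —
Period 1:
Births: 1580 × 0.14 = 221  |  450 × 0.307 = 138 → 359
20–39: 260 × 0.961 = 250
40–59: 1580 × 0.945 = 1493
60+: 450 × 0.946 + 730 × 0.661 = 426 + 483 = 909
Population now: 0–19=359, 20–39=250, 40–59=1493, 60+=909
Period 2:
Births: 250 × 0.14 = 35  |  1493 × 0.307 = 458 → 493
20–39: 359 × 0.961 = 345
40–59: 250 × 0.945 = 236
60+: 1493 × 0.946 + 909 × 0.661 = 1412 + 601 = 2013
Population now: 0–19=493, 20–39=345, 40–59=236, 60+=2013
Period 3:
Births: 345 × 0.14 = 48  |  236 × 0.307 = 72 → 120
20–39: 493 × 0.961 = 474
40–59: 345 × 0.945 = 326
60+: 236 × 0.946 + 2013 × 0.661 = 223 + 1331 = 1554
Population now: 0–19=120, 20–39=474, 40–59=326, 60+=1554
Period 4:
Births: 474 × 0.14 = 66  |  326 × 0.307 = 100 → 166
20–39: 120 × 0.961 = 115
40–59: 474 × 0.945 = 448
60+: 326 × 0.946 + 1554 × 0.661 = 308 + 1027 = 1335
Population now: 0–19=166, 20–39=115, 40–59=448, 60+=1335
Scenario B total after 4 periods: 2064
Difference B − A = 2064 − 1832 = 232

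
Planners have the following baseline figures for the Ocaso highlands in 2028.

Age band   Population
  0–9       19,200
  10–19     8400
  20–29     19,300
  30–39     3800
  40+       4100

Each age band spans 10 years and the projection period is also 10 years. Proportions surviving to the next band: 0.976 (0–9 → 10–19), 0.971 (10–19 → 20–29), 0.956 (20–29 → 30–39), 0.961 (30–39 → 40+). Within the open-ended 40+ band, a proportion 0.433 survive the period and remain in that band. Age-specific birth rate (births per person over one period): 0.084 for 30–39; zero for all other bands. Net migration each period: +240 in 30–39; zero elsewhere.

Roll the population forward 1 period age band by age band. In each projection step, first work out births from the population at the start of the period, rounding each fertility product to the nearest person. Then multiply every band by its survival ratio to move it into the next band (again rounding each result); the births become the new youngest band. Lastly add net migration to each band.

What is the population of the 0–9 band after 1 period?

319

Period 1:
Births: 3800 * 0.084 = 319
10–19: 19200 * 0.976 = 18739
20–29: 8400 * 0.971 = 8156
30–39: 19300 * 0.956 = 18451
40+: 3800 * 0.961 + 4100 * 0.433 = 3652 + 1775 = 5427
Net migration: 30–39 + 240 → 18691
→ [319, 18739, 8156, 18691, 5427]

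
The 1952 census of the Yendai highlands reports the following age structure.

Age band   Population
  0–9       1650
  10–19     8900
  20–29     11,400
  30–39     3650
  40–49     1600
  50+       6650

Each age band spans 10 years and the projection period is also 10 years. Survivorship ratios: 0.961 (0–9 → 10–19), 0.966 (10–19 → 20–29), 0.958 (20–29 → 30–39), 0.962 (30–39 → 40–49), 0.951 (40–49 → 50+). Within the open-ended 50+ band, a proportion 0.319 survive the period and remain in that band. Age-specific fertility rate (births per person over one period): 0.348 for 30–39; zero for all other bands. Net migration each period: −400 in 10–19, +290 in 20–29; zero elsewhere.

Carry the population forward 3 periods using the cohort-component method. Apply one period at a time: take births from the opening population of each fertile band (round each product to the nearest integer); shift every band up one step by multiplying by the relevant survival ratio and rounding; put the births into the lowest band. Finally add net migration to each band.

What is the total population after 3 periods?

28291

Numbering the bands 1..6 from youngest to oldest:
Period 1.
Births: 3650 × 0.348 = 1270
Band 2: 1650 × 0.961 = 1586
Band 3: 8900 × 0.966 = 8597
Band 4: 11400 × 0.958 = 10921
Band 5: 3650 × 0.962 = 3511
Band 6: 1600 × 0.951 + 6650 × 0.319 = 1522 + 2121 = 3643
Net migration: Band 2 − 400 → 1186; Band 3 + 290 → 8887
End of period: [1270, 1186, 8887, 10921, 3511, 3643]
Period 2.
Births: 10921 × 0.348 = 3801
Band 2: 1270 × 0.961 = 1220
Band 3: 1186 × 0.966 = 1146
Band 4: 8887 × 0.958 = 8514
Band 5: 10921 × 0.962 = 10506
Band 6: 3511 × 0.951 + 3643 × 0.319 = 3339 + 1162 = 4501
Net migration: Band 2 − 400 → 820; Band 3 + 290 → 1436
End of period: [3801, 820, 1436, 8514, 10506, 4501]
Period 3.
Births: 8514 × 0.348 = 2963
Band 2: 3801 × 0.961 = 3653
Band 3: 820 × 0.966 = 792
Band 4: 1436 × 0.958 = 1376
Band 5: 8514 × 0.962 = 8190
Band 6: 10506 × 0.951 + 4501 × 0.319 = 9991 + 1436 = 11427
Net migration: Band 2 − 400 → 3253; Band 3 + 290 → 1082
End of period: [2963, 3253, 1082, 1376, 8190, 11427]
Total after period 3: 2963 + 3253 + 1082 + 1376 + 8190 + 11427 = 28291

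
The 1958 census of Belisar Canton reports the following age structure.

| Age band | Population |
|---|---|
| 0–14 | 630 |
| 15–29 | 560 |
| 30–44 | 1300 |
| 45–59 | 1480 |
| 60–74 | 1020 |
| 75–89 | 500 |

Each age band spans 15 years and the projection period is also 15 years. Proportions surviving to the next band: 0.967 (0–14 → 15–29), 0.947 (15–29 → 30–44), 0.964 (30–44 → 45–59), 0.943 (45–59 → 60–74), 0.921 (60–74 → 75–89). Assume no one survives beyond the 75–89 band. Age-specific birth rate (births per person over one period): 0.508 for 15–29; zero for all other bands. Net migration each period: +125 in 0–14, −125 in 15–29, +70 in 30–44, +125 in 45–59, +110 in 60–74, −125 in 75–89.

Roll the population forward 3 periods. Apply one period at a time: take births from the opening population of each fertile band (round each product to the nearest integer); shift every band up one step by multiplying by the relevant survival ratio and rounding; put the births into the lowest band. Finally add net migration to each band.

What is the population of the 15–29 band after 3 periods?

234

Let group 1 be 0–14 through group 6 = 75–89.
— Period 1 —
Births: 560 × 0.508 = 284
Group 2: 630 × 0.967 = 609
Group 3: 560 × 0.947 = 530
Group 4: 1300 × 0.964 = 1253
Group 5: 1480 × 0.943 = 1396
Group 6: 1020 × 0.921 = 939
Net migration: Group 1 + 125 → 409; Group 2 − 125 → 484; Group 3 + 70 → 600; Group 4 + 125 → 1378; Group 5 + 110 → 1506; Group 6 − 125 → 814
Population now: 0–14=409, 15–29=484, 30–44=600, 45–59=1378, 60–74=1506, 75–89=814
— Period 2 —
Births: 484 × 0.508 = 246
Group 2: 409 × 0.967 = 396
Group 3: 484 × 0.947 = 458
Group 4: 600 × 0.964 = 578
Group 5: 1378 × 0.943 = 1299
Group 6: 1506 × 0.921 = 1387
Net migration: Group 1 + 125 → 371; Group 2 − 125 → 271; Group 3 + 70 → 528; Group 4 + 125 → 703; Group 5 + 110 → 1409; Group 6 − 125 → 1262
Population now: 0–14=371, 15–29=271, 30–44=528, 45–59=703, 60–74=1409, 75–89=1262
— Period 3 —
Births: 271 × 0.508 = 138
Group 2: 371 × 0.967 = 359
Group 3: 271 × 0.947 = 257
Group 4: 528 × 0.964 = 509
Group 5: 703 × 0.943 = 663
Group 6: 1409 × 0.921 = 1298
Net migration: Group 1 + 125 → 263; Group 2 − 125 → 234; Group 3 + 70 → 327; Group 4 + 125 → 634; Group 5 + 110 → 773; Group 6 − 125 → 1173
Population now: 0–14=263, 15–29=234, 30–44=327, 45–59=634, 60–74=773, 75–89=1173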